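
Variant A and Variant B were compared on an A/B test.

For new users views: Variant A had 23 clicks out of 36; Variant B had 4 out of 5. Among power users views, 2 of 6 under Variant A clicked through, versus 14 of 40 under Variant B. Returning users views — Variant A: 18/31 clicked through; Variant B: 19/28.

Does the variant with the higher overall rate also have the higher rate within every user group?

New users: Variant A 23/36 = 63.9%, Variant B 4/5 = 80.0% → Variant B
Power users: Variant A 2/6 = 33.3%, Variant B 14/40 = 35.0% → Variant B
Returning users: Variant A 18/31 = 58.1%, Variant B 19/28 = 67.9% → Variant B
Overall: Variant A 43/73 = 58.9%, Variant B 37/73 = 50.7% → Variant A
Variant B wins each user group but Variant A wins overall — the comparison reverses. Variant B's views skew toward power users, which has a lower base rate.

No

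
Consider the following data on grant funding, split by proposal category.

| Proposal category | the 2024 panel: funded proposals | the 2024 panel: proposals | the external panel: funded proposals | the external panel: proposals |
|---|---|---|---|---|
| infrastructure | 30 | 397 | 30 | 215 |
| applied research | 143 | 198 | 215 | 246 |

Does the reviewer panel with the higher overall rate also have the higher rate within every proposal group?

Infrastructure: the 2024 panel 30/397 = 7.6%, the external panel 30/215 = 14.0% → the external panel
Applied research: the 2024 panel 143/198 = 72.2%, the external panel 215/246 = 87.4% → the external panel
Overall: the 2024 panel 173/595 = 29.1%, the external panel 245/461 = 53.1% → the external panel
The external panel wins overall and in every proposal group — no reversal.

Yes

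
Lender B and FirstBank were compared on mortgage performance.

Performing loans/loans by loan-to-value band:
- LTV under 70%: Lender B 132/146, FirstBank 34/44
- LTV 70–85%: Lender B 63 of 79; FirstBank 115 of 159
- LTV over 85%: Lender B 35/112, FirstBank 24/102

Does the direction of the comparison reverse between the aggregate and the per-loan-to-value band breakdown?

No

LTV under 70%: Lender B 132/146 = 90.4%, FirstBank 34/44 = 77.3% → Lender B
LTV 70–85%: Lender B 63/79 = 79.7%, FirstBank 115/159 = 72.3% → Lender B
LTV over 85%: Lender B 35/112 = 31.2%, FirstBank 24/102 = 23.5% → Lender B
Overall: Lender B 230/337 = 68.2%, FirstBank 173/305 = 56.7% → Lender B
Lender B wins overall and in every loan-to-value group — no reversal.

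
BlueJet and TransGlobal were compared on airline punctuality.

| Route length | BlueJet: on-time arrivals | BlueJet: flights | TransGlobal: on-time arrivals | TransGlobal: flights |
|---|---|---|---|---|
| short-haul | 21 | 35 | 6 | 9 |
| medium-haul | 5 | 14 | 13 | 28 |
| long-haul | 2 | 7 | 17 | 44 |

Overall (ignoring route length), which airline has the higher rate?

BlueJet

Short-haul: BlueJet 21/35 = 60.0%, TransGlobal 6/9 = 66.7% → TransGlobal
Medium-haul: BlueJet 5/14 = 35.7%, TransGlobal 13/28 = 46.4% → TransGlobal
Long-haul: BlueJet 2/7 = 28.6%, TransGlobal 17/44 = 38.6% → TransGlobal
Overall: BlueJet 28/56 = 50.0%, TransGlobal 36/81 = 44.4% → BlueJet
(TransGlobal wins every route group but BlueJet wins overall — TransGlobal's flights skew toward the low-rate long-haul group.)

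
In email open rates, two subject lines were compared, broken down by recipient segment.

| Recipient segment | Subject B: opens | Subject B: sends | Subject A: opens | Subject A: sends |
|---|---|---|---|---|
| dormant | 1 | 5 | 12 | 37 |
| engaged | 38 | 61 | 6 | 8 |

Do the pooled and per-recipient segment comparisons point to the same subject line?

Dormant: Subject B 1/5 = 20.0%, Subject A 12/37 = 32.4% → Subject A
Engaged: Subject B 38/61 = 62.3%, Subject A 6/8 = 75.0% → Subject A
Overall: Subject B 39/66 = 59.1%, Subject A 18/45 = 40.0% → Subject B
Subject A wins each recipient group but Subject B wins overall — the comparison reverses. Subject A's sends skew toward dormant, which has a lower base rate.

No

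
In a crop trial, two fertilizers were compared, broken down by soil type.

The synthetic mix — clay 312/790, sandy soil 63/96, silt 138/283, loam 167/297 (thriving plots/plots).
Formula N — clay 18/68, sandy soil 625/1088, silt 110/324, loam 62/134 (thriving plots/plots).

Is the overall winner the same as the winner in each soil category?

No

Clay: the synthetic mix 312/790 = 39.5%, Formula N 18/68 = 26.5% → the synthetic mix
Sandy soil: the synthetic mix 63/96 = 65.6%, Formula N 625/1088 = 57.4% → the synthetic mix
Silt: the synthetic mix 138/283 = 48.8%, Formula N 110/324 = 34.0% → the synthetic mix
Loam: the synthetic mix 167/297 = 56.2%, Formula N 62/134 = 46.3% → the synthetic mix
Overall: the synthetic mix 680/1466 = 46.4%, Formula N 815/1614 = 50.5% → Formula N
The synthetic mix wins each soil group but Formula N wins overall — the comparison reverses. The synthetic mix's plots skew toward clay, which has a lower base rate.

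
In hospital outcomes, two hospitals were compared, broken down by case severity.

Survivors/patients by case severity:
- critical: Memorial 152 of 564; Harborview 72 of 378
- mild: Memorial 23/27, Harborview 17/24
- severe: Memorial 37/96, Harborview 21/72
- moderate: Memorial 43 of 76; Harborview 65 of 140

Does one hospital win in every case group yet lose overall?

No

Critical: Memorial 152/564 = 27.0%, Harborview 72/378 = 19.0% → Memorial
Mild: Memorial 23/27 = 85.2%, Harborview 17/24 = 70.8% → Memorial
Severe: Memorial 37/96 = 38.5%, Harborview 21/72 = 29.2% → Memorial
Moderate: Memorial 43/76 = 56.6%, Harborview 65/140 = 46.4% → Memorial
Overall: Memorial 255/763 = 33.4%, Harborview 175/614 = 28.5% → Memorial
Memorial wins overall and in every case group — no reversal.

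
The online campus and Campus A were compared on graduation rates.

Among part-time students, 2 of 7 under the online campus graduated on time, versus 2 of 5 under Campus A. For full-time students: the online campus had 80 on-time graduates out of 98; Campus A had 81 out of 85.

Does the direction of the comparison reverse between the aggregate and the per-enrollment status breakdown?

Part-time: the online campus 2/7 = 28.6%, Campus A 2/5 = 40.0% → Campus A
Full-time: the online campus 80/98 = 81.6%, Campus A 81/85 = 95.3% → Campus A
Overall: the online campus 82/105 = 78.1%, Campus A 83/90 = 92.2% → Campus A
Campus A wins overall and in every enrollment group — no reversal.

No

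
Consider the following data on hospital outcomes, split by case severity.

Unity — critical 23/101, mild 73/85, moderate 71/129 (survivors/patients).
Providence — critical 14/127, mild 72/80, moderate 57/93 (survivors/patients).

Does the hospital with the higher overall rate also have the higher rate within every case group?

Critical: Unity 23/101 = 22.8%, Providence 14/127 = 11.0% → Unity
Mild: Unity 73/85 = 85.9%, Providence 72/80 = 90.0% → Providence
Moderate: Unity 71/129 = 55.0%, Providence 57/93 = 61.3% → Providence
Overall: Unity 167/315 = 53.0%, Providence 143/300 = 47.7% → Unity
Neither sweeps: Unity wins 1 of 3 groups, Providence wins 2. Unity wins overall but not every group — no Simpson reversal.

No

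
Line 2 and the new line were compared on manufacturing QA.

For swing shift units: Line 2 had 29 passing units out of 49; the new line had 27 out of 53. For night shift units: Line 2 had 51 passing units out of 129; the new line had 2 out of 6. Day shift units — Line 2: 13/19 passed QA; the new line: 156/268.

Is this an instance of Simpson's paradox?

Yes

Swing shift: Line 2 29/49 = 59.2%, the new line 27/53 = 50.9% → Line 2
Night shift: Line 2 51/129 = 39.5%, the new line 2/6 = 33.3% → Line 2
Day shift: Line 2 13/19 = 68.4%, the new line 156/268 = 58.2% → Line 2
Overall: Line 2 93/197 = 47.2%, the new line 185/327 = 56.6% → the new line
Line 2 wins each shift group but the new line wins overall — the comparison reverses. Line 2's units skew toward night shift, which has a lower base rate.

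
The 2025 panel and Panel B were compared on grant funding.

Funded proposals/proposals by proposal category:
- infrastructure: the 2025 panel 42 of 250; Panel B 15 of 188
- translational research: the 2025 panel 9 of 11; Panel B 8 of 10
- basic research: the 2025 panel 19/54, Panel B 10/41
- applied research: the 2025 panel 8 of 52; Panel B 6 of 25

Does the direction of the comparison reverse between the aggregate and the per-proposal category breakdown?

No

Infrastructure: the 2025 panel 42/250 = 16.8%, Panel B 15/188 = 8.0% → the 2025 panel
Translational research: the 2025 panel 9/11 = 81.8%, Panel B 8/10 = 80.0% → the 2025 panel
Basic research: the 2025 panel 19/54 = 35.2%, Panel B 10/41 = 24.4% → the 2025 panel
Applied research: the 2025 panel 8/52 = 15.4%, Panel B 6/25 = 24.0% → Panel B
Overall: the 2025 panel 78/367 = 21.3%, Panel B 39/264 = 14.8% → the 2025 panel
Neither sweeps: the 2025 panel wins 3 of 4 groups, Panel B wins 1. The 2025 panel wins overall but not every group — no Simpson reversal.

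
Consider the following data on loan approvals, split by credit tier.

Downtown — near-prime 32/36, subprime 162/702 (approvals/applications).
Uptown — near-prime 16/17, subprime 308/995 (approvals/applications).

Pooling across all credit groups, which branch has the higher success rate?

Near-prime: Downtown 32/36 = 88.9%, Uptown 16/17 = 94.1% → Uptown
Subprime: Downtown 162/702 = 23.1%, Uptown 308/995 = 31.0% → Uptown
Overall: Downtown 194/738 = 26.3%, Uptown 324/1012 = 32.0% → Uptown

Uptown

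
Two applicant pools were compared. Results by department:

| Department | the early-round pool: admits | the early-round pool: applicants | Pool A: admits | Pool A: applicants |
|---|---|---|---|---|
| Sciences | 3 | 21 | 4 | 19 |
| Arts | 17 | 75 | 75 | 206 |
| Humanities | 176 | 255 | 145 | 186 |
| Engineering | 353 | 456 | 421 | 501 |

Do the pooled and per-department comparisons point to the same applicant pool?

Sciences: the early-round pool 3/21 = 14.3%, Pool A 4/19 = 21.1% → Pool A
Arts: the early-round pool 17/75 = 22.7%, Pool A 75/206 = 36.4% → Pool A
Humanities: the early-round pool 176/255 = 69.0%, Pool A 145/186 = 78.0% → Pool A
Engineering: the early-round pool 353/456 = 77.4%, Pool A 421/501 = 84.0% → Pool A
Overall: the early-round pool 549/807 = 68.0%, Pool A 645/912 = 70.7% → Pool A
Pool A wins overall and in every department group — no reversal.

Yes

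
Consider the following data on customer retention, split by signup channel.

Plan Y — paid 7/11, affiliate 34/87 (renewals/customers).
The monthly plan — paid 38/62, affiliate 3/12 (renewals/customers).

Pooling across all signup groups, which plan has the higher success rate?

the monthly plan

Paid: Plan Y 7/11 = 63.6%, the monthly plan 38/62 = 61.3% → Plan Y
Affiliate: Plan Y 34/87 = 39.1%, the monthly plan 3/12 = 25.0% → Plan Y
Overall: Plan Y 41/98 = 41.8%, the monthly plan 41/74 = 55.4% → the monthly plan
(Plan Y wins every signup group but the monthly plan wins overall — Plan Y's customers skew toward the low-rate affiliate group.)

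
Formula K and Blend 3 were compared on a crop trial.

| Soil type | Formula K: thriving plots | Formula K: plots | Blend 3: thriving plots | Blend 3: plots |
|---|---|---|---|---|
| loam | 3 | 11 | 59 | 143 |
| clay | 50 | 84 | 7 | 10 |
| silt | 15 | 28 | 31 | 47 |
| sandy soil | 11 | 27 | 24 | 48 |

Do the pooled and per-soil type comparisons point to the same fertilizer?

Loam: Formula K 3/11 = 27.3%, Blend 3 59/143 = 41.3% → Blend 3
Clay: Formula K 50/84 = 59.5%, Blend 3 7/10 = 70.0% → Blend 3
Silt: Formula K 15/28 = 53.6%, Blend 3 31/47 = 66.0% → Blend 3
Sandy soil: Formula K 11/27 = 40.7%, Blend 3 24/48 = 50.0% → Blend 3
Overall: Formula K 79/150 = 52.7%, Blend 3 121/248 = 48.8% → Formula K
Blend 3 wins each soil group but Formula K wins overall — the comparison reverses. Blend 3's plots skew toward loam, which has a lower base rate.

No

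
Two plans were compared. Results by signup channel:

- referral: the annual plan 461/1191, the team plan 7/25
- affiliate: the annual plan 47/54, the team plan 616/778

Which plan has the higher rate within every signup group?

Referral: the annual plan 461/1191 = 38.7%, the team plan 7/25 = 28.0% → the annual plan
Affiliate: the annual plan 47/54 = 87.0%, the team plan 616/778 = 79.2% → the annual plan
The annual plan has the higher rate in both groups.

the annual plan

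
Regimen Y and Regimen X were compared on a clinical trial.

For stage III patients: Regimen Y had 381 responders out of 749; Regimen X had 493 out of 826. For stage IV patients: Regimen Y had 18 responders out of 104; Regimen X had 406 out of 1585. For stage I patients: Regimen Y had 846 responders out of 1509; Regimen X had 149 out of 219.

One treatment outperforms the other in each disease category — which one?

Stage III: Regimen Y 381/749 = 50.9%, Regimen X 493/826 = 59.7% → Regimen X
Stage IV: Regimen Y 18/104 = 17.3%, Regimen X 406/1585 = 25.6% → Regimen X
Stage I: Regimen Y 846/1509 = 56.1%, Regimen X 149/219 = 68.0% → Regimen X
Regimen X has the higher rate in all 3 groups.

Regimen X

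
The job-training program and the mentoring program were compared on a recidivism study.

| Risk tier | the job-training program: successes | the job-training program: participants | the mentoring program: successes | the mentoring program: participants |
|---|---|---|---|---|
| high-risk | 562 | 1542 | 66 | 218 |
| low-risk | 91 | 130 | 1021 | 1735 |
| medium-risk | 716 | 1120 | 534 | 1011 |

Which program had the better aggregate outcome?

High-risk: the job-training program 562/1542 = 36.4%, the mentoring program 66/218 = 30.3% → the job-training program
Low-risk: the job-training program 91/130 = 70.0%, the mentoring program 1021/1735 = 58.8% → the job-training program
Medium-risk: the job-training program 716/1120 = 63.9%, the mentoring program 534/1011 = 52.8% → the job-training program
Overall: the job-training program 1369/2792 = 49.0%, the mentoring program 1621/2964 = 54.7% → the mentoring program
(The job-training program wins every risk group but the mentoring program wins overall — the job-training program's participants skew toward the low-rate high-risk group.)

the mentoring program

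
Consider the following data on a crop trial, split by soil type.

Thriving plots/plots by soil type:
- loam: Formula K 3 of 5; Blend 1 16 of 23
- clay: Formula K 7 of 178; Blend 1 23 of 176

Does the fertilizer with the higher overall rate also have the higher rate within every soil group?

Loam: Formula K 3/5 = 60.0%, Blend 1 16/23 = 69.6% → Blend 1
Clay: Formula K 7/178 = 3.9%, Blend 1 23/176 = 13.1% → Blend 1
Overall: Formula K 10/183 = 5.5%, Blend 1 39/199 = 19.6% → Blend 1
Blend 1 wins overall and in every soil group — no reversal.

Yes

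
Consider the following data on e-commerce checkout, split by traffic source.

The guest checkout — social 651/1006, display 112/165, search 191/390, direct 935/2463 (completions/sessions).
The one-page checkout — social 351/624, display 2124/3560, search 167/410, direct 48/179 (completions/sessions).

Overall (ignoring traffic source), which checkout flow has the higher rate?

the one-page checkout

Social: the guest checkout 651/1006 = 64.7%, the one-page checkout 351/624 = 56.2% → the guest checkout
Display: the guest checkout 112/165 = 67.9%, the one-page checkout 2124/3560 = 59.7% → the guest checkout
Search: the guest checkout 191/390 = 49.0%, the one-page checkout 167/410 = 40.7% → the guest checkout
Direct: the guest checkout 935/2463 = 38.0%, the one-page checkout 48/179 = 26.8% → the guest checkout
Overall: the guest checkout 1889/4024 = 46.9%, the one-page checkout 2690/4773 = 56.4% → the one-page checkout
(The guest checkout wins every traffic group but the one-page checkout wins overall — the guest checkout's sessions skew toward the low-rate direct group.)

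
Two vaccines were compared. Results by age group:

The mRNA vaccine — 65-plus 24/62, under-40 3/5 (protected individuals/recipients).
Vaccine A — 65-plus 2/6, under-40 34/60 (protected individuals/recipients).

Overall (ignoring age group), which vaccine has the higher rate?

65-plus: the mRNA vaccine 24/62 = 38.7%, Vaccine A 2/6 = 33.3% → the mRNA vaccine
Under-40: the mRNA vaccine 3/5 = 60.0%, Vaccine A 34/60 = 56.7% → the mRNA vaccine
Overall: the mRNA vaccine 27/67 = 40.3%, Vaccine A 36/66 = 54.5% → Vaccine A
(The mRNA vaccine wins every age group but Vaccine A wins overall — the mRNA vaccine's recipients skew toward the low-rate 65-plus group.)

Vaccine A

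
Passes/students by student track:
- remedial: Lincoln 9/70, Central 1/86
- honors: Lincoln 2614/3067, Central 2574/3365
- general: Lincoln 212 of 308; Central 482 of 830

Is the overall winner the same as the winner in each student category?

Remedial: Lincoln 9/70 = 12.9%, Central 1/86 = 1.2% → Lincoln
Honors: Lincoln 2614/3067 = 85.2%, Central 2574/3365 = 76.5% → Lincoln
General: Lincoln 212/308 = 68.8%, Central 482/830 = 58.1% → Lincoln
Overall: Lincoln 2835/3445 = 82.3%, Central 3057/4281 = 71.4% → Lincoln
Lincoln wins overall and in every student group — no reversal.

Yes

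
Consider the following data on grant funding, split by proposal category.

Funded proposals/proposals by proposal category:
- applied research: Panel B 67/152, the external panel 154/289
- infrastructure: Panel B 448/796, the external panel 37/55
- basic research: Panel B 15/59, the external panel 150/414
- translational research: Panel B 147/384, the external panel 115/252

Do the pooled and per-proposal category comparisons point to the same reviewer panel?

No

Applied research: Panel B 67/152 = 44.1%, the external panel 154/289 = 53.3% → the external panel
Infrastructure: Panel B 448/796 = 56.3%, the external panel 37/55 = 67.3% → the external panel
Basic research: Panel B 15/59 = 25.4%, the external panel 150/414 = 36.2% → the external panel
Translational research: Panel B 147/384 = 38.3%, the external panel 115/252 = 45.6% → the external panel
Overall: Panel B 677/1391 = 48.7%, the external panel 456/1010 = 45.1% → Panel B
The external panel wins each proposal group but Panel B wins overall — the comparison reverses. The external panel's proposals skew toward basic research, which has a lower base rate.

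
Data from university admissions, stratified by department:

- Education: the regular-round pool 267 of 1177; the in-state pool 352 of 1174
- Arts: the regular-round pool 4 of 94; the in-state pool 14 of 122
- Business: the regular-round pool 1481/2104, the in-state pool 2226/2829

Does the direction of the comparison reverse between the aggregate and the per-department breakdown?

Education: the regular-round pool 267/1177 = 22.7%, the in-state pool 352/1174 = 30.0% → the in-state pool
Arts: the regular-round pool 4/94 = 4.3%, the in-state pool 14/122 = 11.5% → the in-state pool
Business: the regular-round pool 1481/2104 = 70.4%, the in-state pool 2226/2829 = 78.7% → the in-state pool
Overall: the regular-round pool 1752/3375 = 51.9%, the in-state pool 2592/4125 = 62.8% → the in-state pool
The in-state pool wins overall and in every department group — no reversal.

No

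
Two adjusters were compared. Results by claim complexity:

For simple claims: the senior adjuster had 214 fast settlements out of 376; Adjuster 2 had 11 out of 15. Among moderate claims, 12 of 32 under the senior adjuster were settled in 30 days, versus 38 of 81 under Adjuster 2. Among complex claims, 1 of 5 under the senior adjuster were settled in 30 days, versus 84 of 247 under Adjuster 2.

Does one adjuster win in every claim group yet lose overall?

Simple: the senior adjuster 214/376 = 56.9%, Adjuster 2 11/15 = 73.3% → Adjuster 2
Moderate: the senior adjuster 12/32 = 37.5%, Adjuster 2 38/81 = 46.9% → Adjuster 2
Complex: the senior adjuster 1/5 = 20.0%, Adjuster 2 84/247 = 34.0% → Adjuster 2
Overall: the senior adjuster 227/413 = 55.0%, Adjuster 2 133/343 = 38.8% → the senior adjuster
Adjuster 2 wins each claim group but the senior adjuster wins overall — the comparison reverses. Adjuster 2's claims skew toward complex, which has a lower base rate.

Yes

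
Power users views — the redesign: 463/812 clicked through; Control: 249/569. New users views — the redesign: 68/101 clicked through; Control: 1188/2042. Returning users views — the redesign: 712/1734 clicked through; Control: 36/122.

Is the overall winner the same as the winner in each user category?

No

Power users: the redesign 463/812 = 57.0%, Control 249/569 = 43.8% → the redesign
New users: the redesign 68/101 = 67.3%, Control 1188/2042 = 58.2% → the redesign
Returning users: the redesign 712/1734 = 41.1%, Control 36/122 = 29.5% → the redesign
Overall: the redesign 1243/2647 = 47.0%, Control 1473/2733 = 53.9% → Control
The redesign wins each user group but Control wins overall — the comparison reverses. The redesign's views skew toward returning users, which has a lower base rate.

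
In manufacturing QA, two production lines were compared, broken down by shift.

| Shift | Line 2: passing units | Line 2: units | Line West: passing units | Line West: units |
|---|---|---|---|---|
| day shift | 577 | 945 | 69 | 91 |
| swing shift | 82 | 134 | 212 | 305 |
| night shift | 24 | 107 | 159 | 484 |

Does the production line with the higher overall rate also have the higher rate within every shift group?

Day shift: Line 2 577/945 = 61.1%, Line West 69/91 = 75.8% → Line West
Swing shift: Line 2 82/134 = 61.2%, Line West 212/305 = 69.5% → Line West
Night shift: Line 2 24/107 = 22.4%, Line West 159/484 = 32.9% → Line West
Overall: Line 2 683/1186 = 57.6%, Line West 440/880 = 50.0% → Line 2
Line West wins each shift group but Line 2 wins overall — the comparison reverses. Line West's units skew toward night shift, which has a lower base rate.

No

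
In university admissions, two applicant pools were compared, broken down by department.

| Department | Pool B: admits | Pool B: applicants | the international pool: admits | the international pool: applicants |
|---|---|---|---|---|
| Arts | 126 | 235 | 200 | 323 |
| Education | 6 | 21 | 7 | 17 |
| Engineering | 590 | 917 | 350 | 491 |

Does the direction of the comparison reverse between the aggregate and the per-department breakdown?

Arts: Pool B 126/235 = 53.6%, the international pool 200/323 = 61.9% → the international pool
Education: Pool B 6/21 = 28.6%, the international pool 7/17 = 41.2% → the international pool
Engineering: Pool B 590/917 = 64.3%, the international pool 350/491 = 71.3% → the international pool
Overall: Pool B 722/1173 = 61.6%, the international pool 557/831 = 67.0% → the international pool
The international pool wins overall and in every department group — no reversal.

No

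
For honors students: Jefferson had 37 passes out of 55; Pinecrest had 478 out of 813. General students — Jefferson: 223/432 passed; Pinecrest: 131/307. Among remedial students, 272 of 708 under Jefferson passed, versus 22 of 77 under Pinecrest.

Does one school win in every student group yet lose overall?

Honors: Jefferson 37/55 = 67.3%, Pinecrest 478/813 = 58.8% → Jefferson
General: Jefferson 223/432 = 51.6%, Pinecrest 131/307 = 42.7% → Jefferson
Remedial: Jefferson 272/708 = 38.4%, Pinecrest 22/77 = 28.6% → Jefferson
Overall: Jefferson 532/1195 = 44.5%, Pinecrest 631/1197 = 52.7% → Pinecrest
Jefferson wins each student group but Pinecrest wins overall — the comparison reverses. Jefferson's students skew toward remedial, which has a lower base rate.

Yes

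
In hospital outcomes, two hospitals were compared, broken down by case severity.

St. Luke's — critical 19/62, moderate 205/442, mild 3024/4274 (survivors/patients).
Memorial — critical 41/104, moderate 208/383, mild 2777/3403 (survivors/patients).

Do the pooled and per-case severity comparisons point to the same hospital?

Yes

Critical: St. Luke's 19/62 = 30.6%, Memorial 41/104 = 39.4% → Memorial
Moderate: St. Luke's 205/442 = 46.4%, Memorial 208/383 = 54.3% → Memorial
Mild: St. Luke's 3024/4274 = 70.8%, Memorial 2777/3403 = 81.6% → Memorial
Overall: St. Luke's 3248/4778 = 68.0%, Memorial 3026/3890 = 77.8% → Memorial
Memorial wins overall and in every case group — no reversal.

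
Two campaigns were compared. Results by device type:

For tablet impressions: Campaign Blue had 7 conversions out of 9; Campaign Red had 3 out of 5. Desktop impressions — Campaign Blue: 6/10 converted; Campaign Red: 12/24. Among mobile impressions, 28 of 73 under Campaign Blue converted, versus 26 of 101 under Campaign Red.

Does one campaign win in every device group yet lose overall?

Tablet: Campaign Blue 7/9 = 77.8%, Campaign Red 3/5 = 60.0% → Campaign Blue
Desktop: Campaign Blue 6/10 = 60.0%, Campaign Red 12/24 = 50.0% → Campaign Blue
Mobile: Campaign Blue 28/73 = 38.4%, Campaign Red 26/101 = 25.7% → Campaign Blue
Overall: Campaign Blue 41/92 = 44.6%, Campaign Red 41/130 = 31.5% → Campaign Blue
Campaign Blue wins overall and in every device group — no reversal.

No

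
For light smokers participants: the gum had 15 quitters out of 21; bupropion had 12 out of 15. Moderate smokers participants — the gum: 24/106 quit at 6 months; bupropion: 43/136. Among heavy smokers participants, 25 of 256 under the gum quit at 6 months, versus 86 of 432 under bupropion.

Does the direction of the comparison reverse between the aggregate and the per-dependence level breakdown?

Light smokers: the gum 15/21 = 71.4%, bupropion 12/15 = 80.0% → bupropion
Moderate smokers: the gum 24/106 = 22.6%, bupropion 43/136 = 31.6% → bupropion
Heavy smokers: the gum 25/256 = 9.8%, bupropion 86/432 = 19.9% → bupropion
Overall: the gum 64/383 = 16.7%, bupropion 141/583 = 24.2% → bupropion
Bupropion wins overall and in every dependence group — no reversal.

No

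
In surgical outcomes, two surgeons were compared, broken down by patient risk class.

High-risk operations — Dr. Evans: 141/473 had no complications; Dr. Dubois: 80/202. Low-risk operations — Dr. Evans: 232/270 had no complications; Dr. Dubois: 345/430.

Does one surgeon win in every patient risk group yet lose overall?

No

High-risk: Dr. Evans 141/473 = 29.8%, Dr. Dubois 80/202 = 39.6% → Dr. Dubois
Low-risk: Dr. Evans 232/270 = 85.9%, Dr. Dubois 345/430 = 80.2% → Dr. Evans
Overall: Dr. Evans 373/743 = 50.2%, Dr. Dubois 425/632 = 67.2% → Dr. Dubois
Neither sweeps: Dr. Evans wins 1 of 2 groups, Dr. Dubois wins 1. Dr. Dubois wins overall but not every group — no Simpson reversal.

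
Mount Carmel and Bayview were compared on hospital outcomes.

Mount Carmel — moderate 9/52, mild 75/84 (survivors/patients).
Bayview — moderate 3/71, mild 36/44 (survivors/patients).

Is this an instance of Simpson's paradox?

Moderate: Mount Carmel 9/52 = 17.3%, Bayview 3/71 = 4.2% → Mount Carmel
Mild: Mount Carmel 75/84 = 89.3%, Bayview 36/44 = 81.8% → Mount Carmel
Overall: Mount Carmel 84/136 = 61.8%, Bayview 39/115 = 33.9% → Mount Carmel
Mount Carmel wins overall and in every case group — no reversal.

No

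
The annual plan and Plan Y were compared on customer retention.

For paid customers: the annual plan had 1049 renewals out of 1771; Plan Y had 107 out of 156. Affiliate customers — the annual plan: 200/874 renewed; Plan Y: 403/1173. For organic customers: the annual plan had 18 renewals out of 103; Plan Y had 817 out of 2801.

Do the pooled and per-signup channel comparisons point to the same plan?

No

Paid: the annual plan 1049/1771 = 59.2%, Plan Y 107/156 = 68.6% → Plan Y
Affiliate: the annual plan 200/874 = 22.9%, Plan Y 403/1173 = 34.4% → Plan Y
Organic: the annual plan 18/103 = 17.5%, Plan Y 817/2801 = 29.2% → Plan Y
Overall: the annual plan 1267/2748 = 46.1%, Plan Y 1327/4130 = 32.1% → the annual plan
Plan Y wins each signup group but the annual plan wins overall — the comparison reverses. Plan Y's customers skew toward organic, which has a lower base rate.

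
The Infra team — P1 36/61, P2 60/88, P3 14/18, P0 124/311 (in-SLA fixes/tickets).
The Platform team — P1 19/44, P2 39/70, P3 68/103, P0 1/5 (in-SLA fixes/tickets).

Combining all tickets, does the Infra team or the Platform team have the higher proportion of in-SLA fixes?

P1: the Infra team 36/61 = 59.0%, the Platform team 19/44 = 43.2% → the Infra team
P2: the Infra team 60/88 = 68.2%, the Platform team 39/70 = 55.7% → the Infra team
P3: the Infra team 14/18 = 77.8%, the Platform team 68/103 = 66.0% → the Infra team
P0: the Infra team 124/311 = 39.9%, the Platform team 1/5 = 20.0% → the Infra team
Overall: the Infra team 234/478 = 49.0%, the Platform team 127/222 = 57.2% → the Platform team
(The Infra team wins every ticket group but the Platform team wins overall — the Infra team's tickets skew toward the low-rate P0 group.)

the Platform team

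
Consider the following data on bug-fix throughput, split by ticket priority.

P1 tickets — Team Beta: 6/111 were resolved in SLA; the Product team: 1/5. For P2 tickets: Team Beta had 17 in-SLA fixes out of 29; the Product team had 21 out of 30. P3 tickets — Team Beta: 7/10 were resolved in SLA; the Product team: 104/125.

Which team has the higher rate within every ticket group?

the Product team

P1: Team Beta 6/111 = 5.4%, the Product team 1/5 = 20.0% → the Product team
P2: Team Beta 17/29 = 58.6%, the Product team 21/30 = 70.0% → the Product team
P3: Team Beta 7/10 = 70.0%, the Product team 104/125 = 83.2% → the Product team
The Product team has the higher rate in all 3 groups.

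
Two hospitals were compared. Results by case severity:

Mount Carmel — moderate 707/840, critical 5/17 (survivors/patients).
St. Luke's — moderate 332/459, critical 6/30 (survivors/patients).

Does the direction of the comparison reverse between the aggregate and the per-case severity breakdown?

Moderate: Mount Carmel 707/840 = 84.2%, St. Luke's 332/459 = 72.3% → Mount Carmel
Critical: Mount Carmel 5/17 = 29.4%, St. Luke's 6/30 = 20.0% → Mount Carmel
Overall: Mount Carmel 712/857 = 83.1%, St. Luke's 338/489 = 69.1% → Mount Carmel
Mount Carmel wins overall and in every case group — no reversal.

No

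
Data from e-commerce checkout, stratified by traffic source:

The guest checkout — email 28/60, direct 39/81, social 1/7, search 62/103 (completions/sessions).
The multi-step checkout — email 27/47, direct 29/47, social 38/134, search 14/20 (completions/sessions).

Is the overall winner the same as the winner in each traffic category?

Email: the guest checkout 28/60 = 46.7%, the multi-step checkout 27/47 = 57.4% → the multi-step checkout
Direct: the guest checkout 39/81 = 48.1%, the multi-step checkout 29/47 = 61.7% → the multi-step checkout
Social: the guest checkout 1/7 = 14.3%, the multi-step checkout 38/134 = 28.4% → the multi-step checkout
Search: the guest checkout 62/103 = 60.2%, the multi-step checkout 14/20 = 70.0% → the multi-step checkout
Overall: the guest checkout 130/251 = 51.8%, the multi-step checkout 108/248 = 43.5% → the guest checkout
The multi-step checkout wins each traffic group but the guest checkout wins overall — the comparison reverses. The multi-step checkout's sessions skew toward social, which has a lower base rate.

No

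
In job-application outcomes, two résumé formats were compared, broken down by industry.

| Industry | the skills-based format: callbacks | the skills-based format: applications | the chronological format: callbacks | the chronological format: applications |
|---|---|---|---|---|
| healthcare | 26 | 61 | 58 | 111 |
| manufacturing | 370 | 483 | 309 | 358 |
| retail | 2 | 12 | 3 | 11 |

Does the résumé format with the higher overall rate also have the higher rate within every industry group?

Healthcare: the skills-based format 26/61 = 42.6%, the chronological format 58/111 = 52.3% → the chronological format
Manufacturing: the skills-based format 370/483 = 76.6%, the chronological format 309/358 = 86.3% → the chronological format
Retail: the skills-based format 2/12 = 16.7%, the chronological format 3/11 = 27.3% → the chronological format
Overall: the skills-based format 398/556 = 71.6%, the chronological format 370/480 = 77.1% → the chronological format
The chronological format wins overall and in every industry group — no reversal.

Yes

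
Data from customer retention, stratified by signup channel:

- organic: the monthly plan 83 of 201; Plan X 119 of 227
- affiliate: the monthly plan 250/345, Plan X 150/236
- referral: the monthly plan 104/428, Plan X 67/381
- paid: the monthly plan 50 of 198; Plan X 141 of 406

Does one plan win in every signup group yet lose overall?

No

Organic: the monthly plan 83/201 = 41.3%, Plan X 119/227 = 52.4% → Plan X
Affiliate: the monthly plan 250/345 = 72.5%, Plan X 150/236 = 63.6% → the monthly plan
Referral: the monthly plan 104/428 = 24.3%, Plan X 67/381 = 17.6% → the monthly plan
Paid: the monthly plan 50/198 = 25.3%, Plan X 141/406 = 34.7% → Plan X
Overall: the monthly plan 487/1172 = 41.6%, Plan X 477/1250 = 38.2% → the monthly plan
Neither sweeps: the monthly plan wins 2 of 4 groups, Plan X wins 2. The monthly plan wins overall but not every group — no Simpson reversal.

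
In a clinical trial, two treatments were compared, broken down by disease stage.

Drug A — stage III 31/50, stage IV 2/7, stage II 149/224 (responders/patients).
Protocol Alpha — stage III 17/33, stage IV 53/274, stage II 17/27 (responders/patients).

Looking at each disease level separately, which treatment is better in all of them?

Stage III: Drug A 31/50 = 62.0%, Protocol Alpha 17/33 = 51.5% → Drug A
Stage IV: Drug A 2/7 = 28.6%, Protocol Alpha 53/274 = 19.3% → Drug A
Stage II: Drug A 149/224 = 66.5%, Protocol Alpha 17/27 = 63.0% → Drug A
Drug A has the higher rate in all 3 groups.

Drug A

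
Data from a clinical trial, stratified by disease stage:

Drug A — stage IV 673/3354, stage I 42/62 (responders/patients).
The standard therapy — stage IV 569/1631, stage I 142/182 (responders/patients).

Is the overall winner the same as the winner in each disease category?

Stage IV: Drug A 673/3354 = 20.1%, the standard therapy 569/1631 = 34.9% → the standard therapy
Stage I: Drug A 42/62 = 67.7%, the standard therapy 142/182 = 78.0% → the standard therapy
Overall: Drug A 715/3416 = 20.9%, the standard therapy 711/1813 = 39.2% → the standard therapy
The standard therapy wins overall and in every disease group — no reversal.

Yes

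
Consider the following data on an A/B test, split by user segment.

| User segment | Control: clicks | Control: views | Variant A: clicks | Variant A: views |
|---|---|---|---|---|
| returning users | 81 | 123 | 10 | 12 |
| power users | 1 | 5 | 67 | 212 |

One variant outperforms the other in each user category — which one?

Variant A

Returning users: Control 81/123 = 65.9%, Variant A 10/12 = 83.3% → Variant A
Power users: Control 1/5 = 20.0%, Variant A 67/212 = 31.6% → Variant A
Variant A has the higher rate in both groups.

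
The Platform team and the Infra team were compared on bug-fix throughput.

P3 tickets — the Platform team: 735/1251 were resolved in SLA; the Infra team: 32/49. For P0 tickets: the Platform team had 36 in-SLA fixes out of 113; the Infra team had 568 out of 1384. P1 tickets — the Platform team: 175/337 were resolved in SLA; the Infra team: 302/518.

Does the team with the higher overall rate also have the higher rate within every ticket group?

P3: the Platform team 735/1251 = 58.8%, the Infra team 32/49 = 65.3% → the Infra team
P0: the Platform team 36/113 = 31.9%, the Infra team 568/1384 = 41.0% → the Infra team
P1: the Platform team 175/337 = 51.9%, the Infra team 302/518 = 58.3% → the Infra team
Overall: the Platform team 946/1701 = 55.6%, the Infra team 902/1951 = 46.2% → the Platform team
The Infra team wins each ticket group but the Platform team wins overall — the comparison reverses. The Infra team's tickets skew toward P0, which has a lower base rate.

No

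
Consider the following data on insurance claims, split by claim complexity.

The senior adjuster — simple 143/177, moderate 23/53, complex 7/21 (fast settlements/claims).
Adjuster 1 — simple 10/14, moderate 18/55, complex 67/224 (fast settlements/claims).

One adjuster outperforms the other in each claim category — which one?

the senior adjuster

Simple: the senior adjuster 143/177 = 80.8%, Adjuster 1 10/14 = 71.4% → the senior adjuster
Moderate: the senior adjuster 23/53 = 43.4%, Adjuster 1 18/55 = 32.7% → the senior adjuster
Complex: the senior adjuster 7/21 = 33.3%, Adjuster 1 67/224 = 29.9% → the senior adjuster
The senior adjuster has the higher rate in all 3 groups.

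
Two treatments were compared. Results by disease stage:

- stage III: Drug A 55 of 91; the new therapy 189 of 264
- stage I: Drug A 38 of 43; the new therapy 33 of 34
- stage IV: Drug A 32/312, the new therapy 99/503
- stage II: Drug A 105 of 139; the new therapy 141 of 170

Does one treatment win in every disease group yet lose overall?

Stage III: Drug A 55/91 = 60.4%, the new therapy 189/264 = 71.6% → the new therapy
Stage I: Drug A 38/43 = 88.4%, the new therapy 33/34 = 97.1% → the new therapy
Stage IV: Drug A 32/312 = 10.3%, the new therapy 99/503 = 19.7% → the new therapy
Stage II: Drug A 105/139 = 75.5%, the new therapy 141/170 = 82.9% → the new therapy
Overall: Drug A 230/585 = 39.3%, the new therapy 462/971 = 47.6% → the new therapy
The new therapy wins overall and in every disease group — no reversal.

No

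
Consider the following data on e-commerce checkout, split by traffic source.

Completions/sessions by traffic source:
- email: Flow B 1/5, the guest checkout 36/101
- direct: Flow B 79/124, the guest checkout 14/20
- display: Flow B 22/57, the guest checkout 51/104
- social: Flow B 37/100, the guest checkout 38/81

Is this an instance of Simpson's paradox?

Email: Flow B 1/5 = 20.0%, the guest checkout 36/101 = 35.6% → the guest checkout
Direct: Flow B 79/124 = 63.7%, the guest checkout 14/20 = 70.0% → the guest checkout
Display: Flow B 22/57 = 38.6%, the guest checkout 51/104 = 49.0% → the guest checkout
Social: Flow B 37/100 = 37.0%, the guest checkout 38/81 = 46.9% → the guest checkout
Overall: Flow B 139/286 = 48.6%, the guest checkout 139/306 = 45.4% → Flow B
The guest checkout wins each traffic group but Flow B wins overall — the comparison reverses. The guest checkout's sessions skew toward email, which has a lower base rate.

Yes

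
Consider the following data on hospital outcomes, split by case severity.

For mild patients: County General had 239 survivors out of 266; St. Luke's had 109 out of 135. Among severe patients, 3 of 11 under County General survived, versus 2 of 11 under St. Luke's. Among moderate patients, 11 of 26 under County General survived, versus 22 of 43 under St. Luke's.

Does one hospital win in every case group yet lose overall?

No

Mild: County General 239/266 = 89.8%, St. Luke's 109/135 = 80.7% → County General
Severe: County General 3/11 = 27.3%, St. Luke's 2/11 = 18.2% → County General
Moderate: County General 11/26 = 42.3%, St. Luke's 22/43 = 51.2% → St. Luke's
Overall: County General 253/303 = 83.5%, St. Luke's 133/189 = 70.4% → County General
Neither sweeps: County General wins 2 of 3 groups, St. Luke's wins 1. County General wins overall but not every group — no Simpson reversal.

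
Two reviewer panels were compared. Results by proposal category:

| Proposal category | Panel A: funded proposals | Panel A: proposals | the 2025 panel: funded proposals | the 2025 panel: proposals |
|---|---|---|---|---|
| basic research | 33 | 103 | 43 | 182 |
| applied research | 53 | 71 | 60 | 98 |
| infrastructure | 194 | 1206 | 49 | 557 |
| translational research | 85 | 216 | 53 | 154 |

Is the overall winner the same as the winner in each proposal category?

Yes

Basic research: Panel A 33/103 = 32.0%, the 2025 panel 43/182 = 23.6% → Panel A
Applied research: Panel A 53/71 = 74.6%, the 2025 panel 60/98 = 61.2% → Panel A
Infrastructure: Panel A 194/1206 = 16.1%, the 2025 panel 49/557 = 8.8% → Panel A
Translational research: Panel A 85/216 = 39.4%, the 2025 panel 53/154 = 34.4% → Panel A
Overall: Panel A 365/1596 = 22.9%, the 2025 panel 205/991 = 20.7% → Panel A
Panel A wins overall and in every proposal group — no reversal.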